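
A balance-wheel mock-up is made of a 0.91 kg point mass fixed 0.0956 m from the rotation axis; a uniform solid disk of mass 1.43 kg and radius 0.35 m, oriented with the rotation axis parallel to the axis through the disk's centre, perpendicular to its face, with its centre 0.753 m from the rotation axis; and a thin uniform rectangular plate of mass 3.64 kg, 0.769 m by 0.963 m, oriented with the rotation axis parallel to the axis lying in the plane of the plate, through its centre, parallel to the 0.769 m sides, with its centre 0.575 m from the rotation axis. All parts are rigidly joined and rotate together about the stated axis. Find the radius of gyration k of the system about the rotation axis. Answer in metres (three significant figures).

0.632

Point mass: I_cm = 0; centre at d = 0.0956 m, so the parallel axis theorem gives I = 0 + (0.91)(0.0956)² = 0.0083168 kg·m².
Solid disk: I_cm = (1/2)MR² = (1/2)(1.43)(0.35)² = 0.087587 kg·m²; centre at d = 0.753 m, so the parallel axis theorem gives I = 0.087587 + (1.43)(0.753)² = 0.89841 kg·m².
Rectangular plate: I_cm = (1/12)Mb² = (1/12)(3.64)(0.963)² = 0.2813 kg·m²; centre at d = 0.575 m, so the parallel axis theorem gives I = 0.2813 + (3.64)(0.575)² = 1.4848 kg·m².
Total I = 2.3915 kg·m²; total mass M = 5.98 kg.
k = √(I/M) = √(2.3915/5.98) = 0.63239 m.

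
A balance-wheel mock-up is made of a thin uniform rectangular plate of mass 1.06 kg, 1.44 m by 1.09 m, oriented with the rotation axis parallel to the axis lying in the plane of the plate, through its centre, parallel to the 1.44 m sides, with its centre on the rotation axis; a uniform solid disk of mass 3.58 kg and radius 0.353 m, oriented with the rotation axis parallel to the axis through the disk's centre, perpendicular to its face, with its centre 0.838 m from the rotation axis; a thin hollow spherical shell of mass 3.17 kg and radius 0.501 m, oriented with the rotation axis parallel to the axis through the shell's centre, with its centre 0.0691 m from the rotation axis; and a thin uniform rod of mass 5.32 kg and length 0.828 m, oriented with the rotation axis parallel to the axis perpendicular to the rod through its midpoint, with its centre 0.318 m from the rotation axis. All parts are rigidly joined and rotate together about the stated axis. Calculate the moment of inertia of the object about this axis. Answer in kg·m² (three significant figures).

4.23

Rectangular plate: I_cm = (1/12)Mb² = (1/12)(1.06)(1.09)² = 0.10495 kg·m²; axis through the centre, so I = 0.10495 kg·m².
Solid disk: I_cm = (1/2)MR² = (1/2)(3.58)(0.353)² = 0.22305 kg·m²; centre at d = 0.838 m, so the parallel axis theorem gives I = 0.22305 + (3.58)(0.838)² = 2.7371 kg·m².
Spherical shell: I_cm = (2/3)MR² = (2/3)(3.17)(0.501)² = 0.53045 kg·m²; centre at d = 0.0691 m, so the parallel axis theorem gives I = 0.53045 + (3.17)(0.0691)² = 0.54558 kg·m².
Thin rod: I_cm = (1/12)ML² = (1/12)(5.32)(0.828)² = 0.30394 kg·m²; centre at d = 0.318 m, so the parallel axis theorem gives I = 0.30394 + (5.32)(0.318)² = 0.84192 kg·m².
Total I = 0.10495 + 2.7371 + 0.54558 + 0.84192 = 4.2295 kg·m².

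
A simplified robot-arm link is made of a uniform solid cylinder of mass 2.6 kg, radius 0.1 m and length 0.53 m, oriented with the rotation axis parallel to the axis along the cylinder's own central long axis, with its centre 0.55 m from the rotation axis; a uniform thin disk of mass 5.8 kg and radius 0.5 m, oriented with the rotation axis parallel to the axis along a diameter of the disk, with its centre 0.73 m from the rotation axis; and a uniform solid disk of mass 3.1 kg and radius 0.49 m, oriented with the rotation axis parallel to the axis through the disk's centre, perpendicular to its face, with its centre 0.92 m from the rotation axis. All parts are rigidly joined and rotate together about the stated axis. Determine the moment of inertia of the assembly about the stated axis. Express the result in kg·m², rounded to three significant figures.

Solid cylinder: I_cm = (1/2)MR² = (1/2)(2.6)(0.1)² = 0.013 kg·m²; centre at d = 0.55 m, so the parallel axis theorem gives I = 0.013 + (2.6)(0.55)² = 0.7995 kg·m².
Thin disk: I_cm = (1/4)MR² = (1/4)(5.8)(0.5)² = 0.3625 kg·m²; centre at d = 0.73 m, so the parallel axis theorem gives I = 0.3625 + (5.8)(0.73)² = 3.4533 kg·m².
Solid disk: I_cm = (1/2)MR² = (1/2)(3.1)(0.49)² = 0.37215 kg·m²; centre at d = 0.92 m, so the parallel axis theorem gives I = 0.37215 + (3.1)(0.92)² = 2.996 kg·m².
Total I = 0.7995 + 3.4533 + 2.996 = 7.2488 kg·m².

7.25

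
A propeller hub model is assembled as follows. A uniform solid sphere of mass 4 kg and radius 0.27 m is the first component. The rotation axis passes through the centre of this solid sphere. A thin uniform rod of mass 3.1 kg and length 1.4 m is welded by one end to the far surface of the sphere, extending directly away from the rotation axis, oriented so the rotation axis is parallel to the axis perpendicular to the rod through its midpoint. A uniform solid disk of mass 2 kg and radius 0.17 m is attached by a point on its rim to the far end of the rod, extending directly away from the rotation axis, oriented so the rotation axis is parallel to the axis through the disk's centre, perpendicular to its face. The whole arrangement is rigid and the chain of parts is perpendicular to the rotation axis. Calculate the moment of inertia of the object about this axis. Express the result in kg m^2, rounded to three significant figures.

Solid sphere: I_cm = (2/5)MR² = (2/5)(4)(0.27)² = 0.11664 kg m^2; axis through the centre, so I = 0.11664 kg m^2.
Thin rod: I_cm = (1/12)ML² = (1/12)(3.1)(1.4)² = 0.50633 kg m^2; centre at d = 0.27 + 0.7 = 0.97 m, so I = I_cm + Md² gives I = 0.50633 + (3.1)(0.97)² = 3.4231 kg m^2.
Solid disk: I_cm = (1/2)MR² = (1/2)(2)(0.17)² = 0.0289 kg m^2; centre at d = 0.27 + 0.7 + 0.7 + 0.17 = 1.84 m, so I = I_cm + Md² gives I = 0.0289 + (2)(1.84)² = 6.8001 kg m^2.
Total I = 0.11664 + 3.4231 + 6.8001 = 10.34 kg m^2.

10.3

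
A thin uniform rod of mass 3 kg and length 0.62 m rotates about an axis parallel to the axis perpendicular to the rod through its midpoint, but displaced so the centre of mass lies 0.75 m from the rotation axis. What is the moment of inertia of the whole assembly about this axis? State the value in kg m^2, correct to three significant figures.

1.78

I_cm = (1/12)ML² = (1/12)(3)(0.62)² = 0.0961 kg m^2; centre at d = 0.75 m, so the parallel axis theorem gives I = 0.0961 + (3)(0.75)² = 1.7836 kg m^2.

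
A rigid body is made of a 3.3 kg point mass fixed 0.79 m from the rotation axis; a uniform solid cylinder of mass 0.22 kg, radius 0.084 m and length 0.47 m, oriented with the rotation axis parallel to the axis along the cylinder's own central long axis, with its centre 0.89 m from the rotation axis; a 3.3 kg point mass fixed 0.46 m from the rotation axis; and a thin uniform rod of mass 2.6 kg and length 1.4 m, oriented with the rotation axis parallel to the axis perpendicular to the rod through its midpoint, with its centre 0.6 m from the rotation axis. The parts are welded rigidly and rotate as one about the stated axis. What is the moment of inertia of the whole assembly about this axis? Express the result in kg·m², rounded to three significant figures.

4.29

Point mass: I_cm = 0; centre at d = 0.79 m, so I = I_cm + Md² gives I = 0 + (3.3)(0.79)² = 2.0595 kg·m².
Solid cylinder: I_cm = (1/2)MR² = (1/2)(0.22)(0.084)² = 0.00077616 kg·m²; centre at d = 0.89 m, so I = I_cm + Md² gives I = 0.00077616 + (0.22)(0.89)² = 0.17504 kg·m².
Point mass: I_cm = 0; centre at d = 0.46 m, so I = I_cm + Md² gives I = 0 + (3.3)(0.46)² = 0.69828 kg·m².
Thin rod: I_cm = (1/12)ML² = (1/12)(2.6)(1.4)² = 0.42467 kg·m²; centre at d = 0.6 m, so I = I_cm + Md² gives I = 0.42467 + (2.6)(0.6)² = 1.3607 kg·m².
Total I = 2.0595 + 0.17504 + 0.69828 + 1.3607 = 4.2935 kg·m².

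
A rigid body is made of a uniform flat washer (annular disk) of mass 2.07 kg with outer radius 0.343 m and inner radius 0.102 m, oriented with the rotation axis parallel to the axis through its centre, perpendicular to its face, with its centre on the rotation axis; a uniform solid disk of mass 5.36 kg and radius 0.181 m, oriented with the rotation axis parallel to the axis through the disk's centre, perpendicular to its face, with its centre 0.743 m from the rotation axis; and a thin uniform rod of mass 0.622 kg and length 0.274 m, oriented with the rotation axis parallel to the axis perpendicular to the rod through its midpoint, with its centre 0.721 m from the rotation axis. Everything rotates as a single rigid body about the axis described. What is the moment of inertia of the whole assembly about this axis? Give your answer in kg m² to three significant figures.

Annular disk: I_cm = (1/2)M(R²+r²) = (1/2)(2.07)[(0.343)² + (0.102)²] = 0.13253 kg m²; axis through the centre, so I = 0.13253 kg m².
Solid disk: I_cm = (1/2)MR² = (1/2)(5.36)(0.181)² = 0.087799 kg m²; centre at d = 0.743 m, so I = I_cm + Md² gives I = 0.087799 + (5.36)(0.743)² = 3.0468 kg m².
Thin rod: I_cm = (1/12)ML² = (1/12)(0.622)(0.274)² = 0.0038914 kg m²; centre at d = 0.721 m, so I = I_cm + Md² gives I = 0.0038914 + (0.622)(0.721)² = 0.32723 kg m².
Total I = 0.13253 + 3.0468 + 0.32723 = 3.5065 kg m².

3.51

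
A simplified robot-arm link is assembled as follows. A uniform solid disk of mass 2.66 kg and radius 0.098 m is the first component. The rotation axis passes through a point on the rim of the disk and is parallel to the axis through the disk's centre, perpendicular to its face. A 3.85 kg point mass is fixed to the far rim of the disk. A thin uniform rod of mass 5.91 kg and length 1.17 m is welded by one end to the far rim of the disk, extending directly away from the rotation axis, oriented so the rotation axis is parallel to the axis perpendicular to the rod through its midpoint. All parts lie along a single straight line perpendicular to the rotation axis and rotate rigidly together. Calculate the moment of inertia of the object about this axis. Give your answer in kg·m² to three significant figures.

4.47

Solid disk: I_cm = (1/2)MR² = (1/2)(2.66)(0.098)² = 0.012773 kg·m²; centre at d = 0.098 m, so I = I_cm + Md² gives I = 0.012773 + (2.66)(0.098)² = 0.03832 kg·m².
Point mass: I_cm = 0; centre at d = 0.098 + 0.098 = 0.196 m, so I = I_cm + Md² gives I = 0 + (3.85)(0.196)² = 0.1479 kg·m².
Thin rod: I_cm = (1/12)ML² = (1/12)(5.91)(1.17)² = 0.67418 kg·m²; centre at d = 0.098 + 0.098 + 0.585 = 0.781 m, so I = I_cm + Md² gives I = 0.67418 + (5.91)(0.781)² = 4.2791 kg·m².
Total I = 0.03832 + 0.1479 + 4.2791 = 4.4653 kg·m².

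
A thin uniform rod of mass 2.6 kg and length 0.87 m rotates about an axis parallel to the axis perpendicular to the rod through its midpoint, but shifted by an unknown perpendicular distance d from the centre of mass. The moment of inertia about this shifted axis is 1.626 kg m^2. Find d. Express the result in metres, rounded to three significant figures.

0.750

About the centre-of-mass axis, I_cm = (1/12)ML² = (1/12)(2.6)(0.87)² = 0.164 kg m^2.
Parallel axis theorem: I = I_cm + Md², so Md² = 1.626 − 0.164 = 1.462 kg m^2.
d = √(1.462 / 2.6) = 0.74987 m.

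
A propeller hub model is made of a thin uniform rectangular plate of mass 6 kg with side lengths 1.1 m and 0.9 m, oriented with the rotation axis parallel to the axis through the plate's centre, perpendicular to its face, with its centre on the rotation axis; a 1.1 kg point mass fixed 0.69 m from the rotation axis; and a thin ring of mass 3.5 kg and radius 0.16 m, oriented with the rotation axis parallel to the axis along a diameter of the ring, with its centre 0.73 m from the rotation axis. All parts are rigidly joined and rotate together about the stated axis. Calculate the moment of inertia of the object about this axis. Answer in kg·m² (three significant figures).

Rectangular plate: I_cm = (1/12)M(a²+b²) = (1/12)(6)[(1.1)² + (0.9)²] = 1.01 kg·m²; axis through the centre, so I = 1.01 kg·m².
Point mass: I_cm = 0; centre at d = 0.69 m, so I = I_cm + Md² gives I = 0 + (1.1)(0.69)² = 0.52371 kg·m².
Thin ring: I_cm = (1/2)MR² = (1/2)(3.5)(0.16)² = 0.0448 kg·m²; centre at d = 0.73 m, so I = I_cm + Md² gives I = 0.0448 + (3.5)(0.73)² = 1.9099 kg·m².
Total I = 1.01 + 0.52371 + 1.9099 = 3.4437 kg·m².

3.44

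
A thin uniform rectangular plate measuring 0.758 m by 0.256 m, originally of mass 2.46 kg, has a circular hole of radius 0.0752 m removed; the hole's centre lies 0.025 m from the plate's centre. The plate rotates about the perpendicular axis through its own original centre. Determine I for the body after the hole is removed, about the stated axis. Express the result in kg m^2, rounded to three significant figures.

0.130

Unpierced body about its centre: I₀ = (1/12)M(a²+b²) = (1/12)(2.46)[(0.758)² + (0.256)²] = 0.13122 kg m^2.
The removed disk has mass m = M·πr²/(ab) = (2.46)·π(0.0752)²/(0.758·0.256) = 0.22522 kg (same uniform areal density).
Its moment of inertia about the rotation axis (parallel-axis theorem): I_hole = (1/2)mr² + md² = (1/2)(0.22522)(0.0752)² + (0.22522)(0.025)² = 0.00077758 kg m^2.
Treating the hole as negative mass, I = I₀ − I_hole = 0.13122 − 0.00077758 = 0.13044 kg m^2.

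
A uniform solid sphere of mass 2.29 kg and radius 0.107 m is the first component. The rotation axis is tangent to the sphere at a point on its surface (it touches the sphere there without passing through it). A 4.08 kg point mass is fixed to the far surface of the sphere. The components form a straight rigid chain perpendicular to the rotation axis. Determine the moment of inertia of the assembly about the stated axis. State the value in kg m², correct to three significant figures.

0.224

Solid sphere: I_cm = (2/5)MR² = (2/5)(2.29)(0.107)² = 0.010487 kg m²; centre at d = 0.107 m, so I = I_cm + Md² gives I = 0.010487 + (2.29)(0.107)² = 0.036705 kg m².
Point mass: I_cm = 0; centre at d = 0.107 + 0.107 = 0.214 m, so I = I_cm + Md² gives I = 0 + (4.08)(0.214)² = 0.18685 kg m².
Total I = 0.036705 + 0.18685 = 0.22355 kg m².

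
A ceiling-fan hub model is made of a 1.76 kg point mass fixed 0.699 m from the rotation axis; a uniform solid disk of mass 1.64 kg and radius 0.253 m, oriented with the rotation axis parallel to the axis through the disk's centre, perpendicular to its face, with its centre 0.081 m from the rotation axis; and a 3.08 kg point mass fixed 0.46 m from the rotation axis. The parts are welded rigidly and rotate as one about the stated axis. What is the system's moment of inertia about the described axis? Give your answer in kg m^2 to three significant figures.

1.57

Point mass: I_cm = 0; centre at d = 0.699 m, so the parallel axis theorem gives I = 0 + (1.76)(0.699)² = 0.85994 kg m^2.
Solid disk: I_cm = (1/2)MR² = (1/2)(1.64)(0.253)² = 0.052487 kg m^2; centre at d = 0.081 m, so the parallel axis theorem gives I = 0.052487 + (1.64)(0.081)² = 0.063247 kg m^2.
Point mass: I_cm = 0; centre at d = 0.46 m, so the parallel axis theorem gives I = 0 + (3.08)(0.46)² = 0.65173 kg m^2.
Total I = 0.85994 + 0.063247 + 0.65173 = 1.5749 kg m^2.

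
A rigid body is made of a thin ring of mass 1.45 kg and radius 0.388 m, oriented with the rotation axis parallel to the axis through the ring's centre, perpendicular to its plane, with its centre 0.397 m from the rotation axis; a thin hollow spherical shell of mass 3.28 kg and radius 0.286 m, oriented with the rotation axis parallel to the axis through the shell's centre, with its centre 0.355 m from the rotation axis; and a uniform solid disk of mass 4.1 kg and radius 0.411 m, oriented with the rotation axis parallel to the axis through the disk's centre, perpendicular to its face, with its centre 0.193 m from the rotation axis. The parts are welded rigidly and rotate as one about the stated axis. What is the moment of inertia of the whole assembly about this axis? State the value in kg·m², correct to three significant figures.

Thin ring: I_cm = MR² = (1.45)(0.388)² = 0.21829 kg·m²; centre at d = 0.397 m, so I = I_cm + Md² gives I = 0.21829 + (1.45)(0.397)² = 0.44682 kg·m².
Spherical shell: I_cm = (2/3)MR² = (2/3)(3.28)(0.286)² = 0.17886 kg·m²; centre at d = 0.355 m, so I = I_cm + Md² gives I = 0.17886 + (3.28)(0.355)² = 0.59222 kg·m².
Solid disk: I_cm = (1/2)MR² = (1/2)(4.1)(0.411)² = 0.34629 kg·m²; centre at d = 0.193 m, so I = I_cm + Md² gives I = 0.34629 + (4.1)(0.193)² = 0.49901 kg·m².
Total I = 0.44682 + 0.59222 + 0.49901 = 1.5381 kg·m².

1.54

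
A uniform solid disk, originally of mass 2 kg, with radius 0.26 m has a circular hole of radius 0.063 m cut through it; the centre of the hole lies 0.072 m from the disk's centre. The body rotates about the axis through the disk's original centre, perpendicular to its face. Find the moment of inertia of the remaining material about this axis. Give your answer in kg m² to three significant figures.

0.0668

Unpierced body about its centre: I₀ = (1/2)MR² = (1/2)(2)(0.26)² = 0.0676 kg m².
The removed disk has mass m = M·(r/R)² = (2)(0.063/0.26)² = 0.11743 kg (same uniform areal density).
Its moment of inertia about the rotation axis (parallel-axis theorem): I_hole = (1/2)mr² + md² = (1/2)(0.11743)(0.063)² + (0.11743)(0.072)² = 0.00084177 kg m².
Treating the hole as negative mass, I = I₀ − I_hole = 0.0676 − 0.00084177 = 0.066758 kg m².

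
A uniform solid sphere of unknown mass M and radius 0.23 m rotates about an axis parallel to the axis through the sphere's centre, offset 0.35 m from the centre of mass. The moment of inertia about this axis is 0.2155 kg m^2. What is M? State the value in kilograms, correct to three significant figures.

I = I_cm + Md² = (2/5)MR² + Md² = M·[0.4·(0.23)² + (0.35)²] = M·0.14366.
So M = 0.2155 / 0.14366 = 1.5001 kg.

1.50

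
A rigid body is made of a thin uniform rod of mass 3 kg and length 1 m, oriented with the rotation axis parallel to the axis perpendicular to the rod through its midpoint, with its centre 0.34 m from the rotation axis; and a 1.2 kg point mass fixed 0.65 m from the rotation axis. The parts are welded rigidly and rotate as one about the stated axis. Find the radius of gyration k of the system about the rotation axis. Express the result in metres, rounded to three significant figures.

0.513

Thin rod: I_cm = (1/12)ML² = (1/12)(3)(1)² = 0.25 kg m^2; centre at d = 0.34 m, so the parallel axis theorem gives I = 0.25 + (3)(0.34)² = 0.5968 kg m^2.
Point mass: I_cm = 0; centre at d = 0.65 m, so the parallel axis theorem gives I = 0 + (1.2)(0.65)² = 0.507 kg m^2.
Total I = 1.1038 kg m^2; total mass M = 4.2 kg.
k = √(I/M) = √(1.1038/4.2) = 0.51265 m.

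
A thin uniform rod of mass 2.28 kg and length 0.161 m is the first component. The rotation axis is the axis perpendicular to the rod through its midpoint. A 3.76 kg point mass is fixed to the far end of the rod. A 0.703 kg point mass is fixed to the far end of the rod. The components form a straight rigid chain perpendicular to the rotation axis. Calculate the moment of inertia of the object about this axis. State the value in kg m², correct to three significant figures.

0.0338

Thin rod: I_cm = (1/12)ML² = (1/12)(2.28)(0.161)² = 0.004925 kg m²; axis through the centre, so I = 0.004925 kg m².
Point mass: I_cm = 0; centre at d = 0.0805 m, so the parallel axis theorem gives I = 0 + (3.76)(0.0805)² = 0.024366 kg m².
Point mass: I_cm = 0; centre at d = 0.0805 m, so the parallel axis theorem gives I = 0 + (0.703)(0.0805)² = 0.0045556 kg m².
Total I = 0.004925 + 0.024366 + 0.0045556 = 0.033846 kg m².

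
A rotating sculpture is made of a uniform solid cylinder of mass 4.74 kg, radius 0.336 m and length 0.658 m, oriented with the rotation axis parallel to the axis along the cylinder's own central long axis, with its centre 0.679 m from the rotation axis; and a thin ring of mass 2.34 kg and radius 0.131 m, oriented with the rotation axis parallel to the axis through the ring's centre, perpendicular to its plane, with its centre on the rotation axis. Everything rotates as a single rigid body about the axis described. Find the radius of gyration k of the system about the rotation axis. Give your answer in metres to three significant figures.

Solid cylinder: I_cm = (1/2)MR² = (1/2)(4.74)(0.336)² = 0.26756 kg m^2; centre at d = 0.679 m, so I = I_cm + Md² gives I = 0.26756 + (4.74)(0.679)² = 2.4529 kg m^2.
Thin ring: I_cm = MR² = (2.34)(0.131)² = 0.040157 kg m^2; axis through the centre, so I = 0.040157 kg m^2.
Total I = 2.4931 kg m^2; total mass M = 7.08 kg.
k = √(I/M) = √(2.4931/7.08) = 0.5934 m.

0.593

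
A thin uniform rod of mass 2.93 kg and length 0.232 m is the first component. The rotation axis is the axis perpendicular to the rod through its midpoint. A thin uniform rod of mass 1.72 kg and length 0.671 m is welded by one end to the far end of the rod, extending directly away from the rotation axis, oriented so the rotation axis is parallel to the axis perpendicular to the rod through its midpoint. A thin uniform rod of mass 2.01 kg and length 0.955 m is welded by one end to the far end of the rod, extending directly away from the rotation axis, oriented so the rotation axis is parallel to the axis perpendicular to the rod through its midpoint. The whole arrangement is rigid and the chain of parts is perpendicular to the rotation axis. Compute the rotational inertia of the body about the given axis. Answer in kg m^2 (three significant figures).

Thin rod: I_cm = (1/12)ML² = (1/12)(2.93)(0.232)² = 0.013142 kg m^2; axis through the centre, so I = 0.013142 kg m^2.
Thin rod: I_cm = (1/12)ML² = (1/12)(1.72)(0.671)² = 0.064535 kg m^2; centre at d = 0.116 + 0.3355 = 0.4515 m, so I = I_cm + Md² gives I = 0.064535 + (1.72)(0.4515)² = 0.41516 kg m^2.
Thin rod: I_cm = (1/12)ML² = (1/12)(2.01)(0.955)² = 0.15276 kg m^2; centre at d = 0.116 + 0.3355 + 0.3355 + 0.4775 = 1.2645 m, so I = I_cm + Md² gives I = 0.15276 + (2.01)(1.2645)² = 3.3667 kg m^2.
Total I = 0.013142 + 0.41516 + 3.3667 = 3.795 kg m^2.

3.79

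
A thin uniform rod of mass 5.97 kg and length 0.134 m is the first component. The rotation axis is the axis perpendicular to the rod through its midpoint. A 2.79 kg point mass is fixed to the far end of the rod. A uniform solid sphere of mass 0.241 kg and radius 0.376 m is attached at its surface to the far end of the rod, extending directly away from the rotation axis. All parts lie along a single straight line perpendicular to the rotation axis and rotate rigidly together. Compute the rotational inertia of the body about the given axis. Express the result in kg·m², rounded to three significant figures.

Thin rod: I_cm = (1/12)ML² = (1/12)(5.97)(0.134)² = 0.0089331 kg·m²; axis through the centre, so I = 0.0089331 kg·m².
Point mass: I_cm = 0; centre at d = 0.067 m, so I = I_cm + Md² gives I = 0 + (2.79)(0.067)² = 0.012524 kg·m².
Solid sphere: I_cm = (2/5)MR² = (2/5)(0.241)(0.376)² = 0.013629 kg·m²; centre at d = 0.067 + 0.376 = 0.443 m, so I = I_cm + Md² gives I = 0.013629 + (0.241)(0.443)² = 0.060925 kg·m².
Total I = 0.0089331 + 0.012524 + 0.060925 = 0.082382 kg·m².

0.0824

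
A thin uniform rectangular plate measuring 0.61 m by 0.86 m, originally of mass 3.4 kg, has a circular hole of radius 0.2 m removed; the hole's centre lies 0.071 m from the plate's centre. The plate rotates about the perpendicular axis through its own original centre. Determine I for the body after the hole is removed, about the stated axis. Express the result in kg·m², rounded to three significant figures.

0.295

Unpierced body about its centre: I₀ = (1/12)M(a²+b²) = (1/12)(3.4)[(0.61)² + (0.86)²] = 0.31498 kg·m².
The removed disk has mass m = M·πr²/(ab) = (3.4)·π(0.2)²/(0.61·0.86) = 0.81444 kg (same uniform areal density).
Its moment of inertia about the rotation axis (parallel-axis theorem): I_hole = (1/2)mr² + md² = (1/2)(0.81444)(0.2)² + (0.81444)(0.071)² = 0.020394 kg·m².
Treating the hole as negative mass, I = I₀ − I_hole = 0.31498 − 0.020394 = 0.29459 kg·m².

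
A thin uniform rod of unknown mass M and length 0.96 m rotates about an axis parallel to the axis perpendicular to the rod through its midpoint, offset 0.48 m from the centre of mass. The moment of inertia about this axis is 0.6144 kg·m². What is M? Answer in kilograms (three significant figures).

I = I_cm + Md² = (1/12)ML² + Md² = M·[0.0833333·(0.96)² + (0.48)²] = M·0.3072.
So M = 0.6144 / 0.3072 = 2 kg.

2.00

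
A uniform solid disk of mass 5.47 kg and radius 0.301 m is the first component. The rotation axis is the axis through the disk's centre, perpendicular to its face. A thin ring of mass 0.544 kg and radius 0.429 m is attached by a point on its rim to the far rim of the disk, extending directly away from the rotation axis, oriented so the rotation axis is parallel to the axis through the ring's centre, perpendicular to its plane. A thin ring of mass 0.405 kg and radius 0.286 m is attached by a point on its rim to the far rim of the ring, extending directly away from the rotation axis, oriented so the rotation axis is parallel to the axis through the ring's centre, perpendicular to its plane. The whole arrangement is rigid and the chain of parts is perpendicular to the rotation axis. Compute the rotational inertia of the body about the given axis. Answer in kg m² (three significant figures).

1.52

Solid disk: I_cm = (1/2)MR² = (1/2)(5.47)(0.301)² = 0.24779 kg m²; axis through the centre, so I = 0.24779 kg m².
Thin ring: I_cm = MR² = (0.544)(0.429)² = 0.10012 kg m²; centre at d = 0.301 + 0.429 = 0.73 m, so the parallel axis theorem gives I = 0.10012 + (0.544)(0.73)² = 0.39002 kg m².
Thin ring: I_cm = MR² = (0.405)(0.286)² = 0.033127 kg m²; centre at d = 0.301 + 0.429 + 0.429 + 0.286 = 1.445 m, so the parallel axis theorem gives I = 0.033127 + (0.405)(1.445)² = 0.87878 kg m².
Total I = 0.24779 + 0.39002 + 0.87878 = 1.5166 kg m².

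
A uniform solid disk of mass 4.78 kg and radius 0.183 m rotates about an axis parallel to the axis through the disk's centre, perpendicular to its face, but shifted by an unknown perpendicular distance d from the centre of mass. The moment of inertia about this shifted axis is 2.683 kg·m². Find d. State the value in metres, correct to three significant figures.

About the centre-of-mass axis, I_cm = (1/2)MR² = (1/2)(4.78)(0.183)² = 0.080039 kg·m².
Parallel axis theorem: I = I_cm + Md², so Md² = 2.683 − 0.080039 = 2.603 kg·m².
d = √(2.603 / 4.78) = 0.73794 m.

0.738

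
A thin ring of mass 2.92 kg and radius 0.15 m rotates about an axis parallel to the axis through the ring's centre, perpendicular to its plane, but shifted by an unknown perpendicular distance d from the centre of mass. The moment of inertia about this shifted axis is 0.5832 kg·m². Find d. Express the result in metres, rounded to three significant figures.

About the centre-of-mass axis, I_cm = MR² = (2.92)(0.15)² = 0.0657 kg·m².
Parallel axis theorem: I = I_cm + Md², so Md² = 0.5832 − 0.0657 = 0.5175 kg·m².
d = √(0.5175 / 2.92) = 0.42098 m.

0.421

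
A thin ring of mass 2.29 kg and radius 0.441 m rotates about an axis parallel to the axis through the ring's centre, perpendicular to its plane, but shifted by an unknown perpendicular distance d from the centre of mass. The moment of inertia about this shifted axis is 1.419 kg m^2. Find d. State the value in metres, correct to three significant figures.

About the centre-of-mass axis, I_cm = MR² = (2.29)(0.441)² = 0.44536 kg m^2.
Parallel axis theorem: I = I_cm + Md², so Md² = 1.419 − 0.44536 = 0.97364 kg m^2.
d = √(0.97364 / 2.29) = 0.65205 m.

0.652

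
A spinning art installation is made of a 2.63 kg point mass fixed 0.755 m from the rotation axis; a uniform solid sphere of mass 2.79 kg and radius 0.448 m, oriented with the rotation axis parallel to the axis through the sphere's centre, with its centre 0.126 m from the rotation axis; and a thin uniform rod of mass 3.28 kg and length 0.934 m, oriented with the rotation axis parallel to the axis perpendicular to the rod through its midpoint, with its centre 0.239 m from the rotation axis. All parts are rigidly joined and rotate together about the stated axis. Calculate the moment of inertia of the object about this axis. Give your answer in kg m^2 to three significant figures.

Point mass: I_cm = 0; centre at d = 0.755 m, so I = I_cm + Md² gives I = 0 + (2.63)(0.755)² = 1.4992 kg m^2.
Solid sphere: I_cm = (2/5)MR² = (2/5)(2.79)(0.448)² = 0.22399 kg m^2; centre at d = 0.126 m, so I = I_cm + Md² gives I = 0.22399 + (2.79)(0.126)² = 0.26828 kg m^2.
Thin rod: I_cm = (1/12)ML² = (1/12)(3.28)(0.934)² = 0.23844 kg m^2; centre at d = 0.239 m, so I = I_cm + Md² gives I = 0.23844 + (3.28)(0.239)² = 0.4258 kg m^2.
Total I = 1.4992 + 0.26828 + 0.4258 = 2.1932 kg m^2.

2.19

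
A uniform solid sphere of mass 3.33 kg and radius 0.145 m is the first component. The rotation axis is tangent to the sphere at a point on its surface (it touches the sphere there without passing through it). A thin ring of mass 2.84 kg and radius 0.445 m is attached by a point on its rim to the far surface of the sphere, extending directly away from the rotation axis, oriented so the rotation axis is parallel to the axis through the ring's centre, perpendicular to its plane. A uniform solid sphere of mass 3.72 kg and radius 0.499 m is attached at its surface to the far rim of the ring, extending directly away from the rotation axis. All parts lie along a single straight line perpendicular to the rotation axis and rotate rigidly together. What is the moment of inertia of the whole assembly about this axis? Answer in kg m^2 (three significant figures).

Solid sphere: I_cm = (2/5)MR² = (2/5)(3.33)(0.145)² = 0.028005 kg m^2; centre at d = 0.145 m, so the parallel axis theorem gives I = 0.028005 + (3.33)(0.145)² = 0.098019 kg m^2.
Thin ring: I_cm = MR² = (2.84)(0.445)² = 0.56239 kg m^2; centre at d = 0.145 + 0.145 + 0.445 = 0.735 m, so the parallel axis theorem gives I = 0.56239 + (2.84)(0.735)² = 2.0966 kg m^2.
Solid sphere: I_cm = (2/5)MR² = (2/5)(3.72)(0.499)² = 0.37051 kg m^2; centre at d = 0.145 + 0.145 + 0.445 + 0.445 + 0.499 = 1.679 m, so the parallel axis theorem gives I = 0.37051 + (3.72)(1.679)² = 10.857 kg m^2.
Total I = 0.098019 + 2.0966 + 10.857 = 13.052 kg m^2.

13.1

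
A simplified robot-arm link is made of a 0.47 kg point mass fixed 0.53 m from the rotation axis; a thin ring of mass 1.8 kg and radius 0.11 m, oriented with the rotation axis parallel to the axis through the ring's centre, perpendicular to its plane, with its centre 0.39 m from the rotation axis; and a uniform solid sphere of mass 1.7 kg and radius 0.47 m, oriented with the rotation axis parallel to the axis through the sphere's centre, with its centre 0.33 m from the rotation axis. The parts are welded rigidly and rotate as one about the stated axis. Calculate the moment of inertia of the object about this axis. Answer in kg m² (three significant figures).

Point mass: I_cm = 0; centre at d = 0.53 m, so I = I_cm + Md² gives I = 0 + (0.47)(0.53)² = 0.13202 kg m².
Thin ring: I_cm = MR² = (1.8)(0.11)² = 0.02178 kg m²; centre at d = 0.39 m, so I = I_cm + Md² gives I = 0.02178 + (1.8)(0.39)² = 0.29556 kg m².
Solid sphere: I_cm = (2/5)MR² = (2/5)(1.7)(0.47)² = 0.15021 kg m²; centre at d = 0.33 m, so I = I_cm + Md² gives I = 0.15021 + (1.7)(0.33)² = 0.33534 kg m².
Total I = 0.13202 + 0.29556 + 0.33534 = 0.76293 kg m².

0.763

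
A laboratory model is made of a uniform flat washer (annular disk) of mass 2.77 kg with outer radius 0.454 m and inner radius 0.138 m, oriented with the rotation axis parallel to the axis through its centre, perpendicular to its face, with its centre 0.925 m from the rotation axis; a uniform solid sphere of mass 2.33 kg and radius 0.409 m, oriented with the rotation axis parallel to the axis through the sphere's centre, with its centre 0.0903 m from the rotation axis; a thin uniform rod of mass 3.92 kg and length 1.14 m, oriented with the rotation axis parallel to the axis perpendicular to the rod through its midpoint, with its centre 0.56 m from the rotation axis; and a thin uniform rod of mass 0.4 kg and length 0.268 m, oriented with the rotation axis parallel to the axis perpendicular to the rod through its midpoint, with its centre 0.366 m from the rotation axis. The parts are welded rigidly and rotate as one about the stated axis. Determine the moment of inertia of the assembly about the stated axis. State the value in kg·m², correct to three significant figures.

4.57

Annular disk: I_cm = (1/2)M(R²+r²) = (1/2)(2.77)[(0.454)² + (0.138)²] = 0.31185 kg·m²; centre at d = 0.925 m, so I = I_cm + Md² gives I = 0.31185 + (2.77)(0.925)² = 2.6819 kg·m².
Solid sphere: I_cm = (2/5)MR² = (2/5)(2.33)(0.409)² = 0.15591 kg·m²; centre at d = 0.0903 m, so I = I_cm + Md² gives I = 0.15591 + (2.33)(0.0903)² = 0.1749 kg·m².
Thin rod: I_cm = (1/12)ML² = (1/12)(3.92)(1.14)² = 0.42454 kg·m²; centre at d = 0.56 m, so I = I_cm + Md² gives I = 0.42454 + (3.92)(0.56)² = 1.6538 kg·m².
Thin rod: I_cm = (1/12)ML² = (1/12)(0.4)(0.268)² = 0.0023941 kg·m²; centre at d = 0.366 m, so I = I_cm + Md² gives I = 0.0023941 + (0.4)(0.366)² = 0.055977 kg·m².
Total I = 2.6819 + 0.1749 + 1.6538 + 0.055977 = 4.5667 kg·m².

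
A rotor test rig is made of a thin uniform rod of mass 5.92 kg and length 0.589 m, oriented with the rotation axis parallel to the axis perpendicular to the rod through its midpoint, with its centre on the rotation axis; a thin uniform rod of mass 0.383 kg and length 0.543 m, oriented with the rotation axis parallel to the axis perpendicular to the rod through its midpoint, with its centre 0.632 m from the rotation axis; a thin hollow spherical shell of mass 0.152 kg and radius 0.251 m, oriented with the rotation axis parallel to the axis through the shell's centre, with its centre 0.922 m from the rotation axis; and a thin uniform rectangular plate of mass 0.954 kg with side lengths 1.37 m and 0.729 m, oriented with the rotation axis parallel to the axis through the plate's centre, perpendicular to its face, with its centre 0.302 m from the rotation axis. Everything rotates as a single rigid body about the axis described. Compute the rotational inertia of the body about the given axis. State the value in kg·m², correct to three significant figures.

0.748

Thin rod: I_cm = (1/12)ML² = (1/12)(5.92)(0.589)² = 0.17115 kg·m²; axis through the centre, so I = 0.17115 kg·m².
Thin rod: I_cm = (1/12)ML² = (1/12)(0.383)(0.543)² = 0.0094106 kg·m²; centre at d = 0.632 m, so I = I_cm + Md² gives I = 0.0094106 + (0.383)(0.632)² = 0.16239 kg·m².
Spherical shell: I_cm = (2/3)MR² = (2/3)(0.152)(0.251)² = 0.0063841 kg·m²; centre at d = 0.922 m, so I = I_cm + Md² gives I = 0.0063841 + (0.152)(0.922)² = 0.1356 kg·m².
Rectangular plate: I_cm = (1/12)M(a²+b²) = (1/12)(0.954)[(1.37)² + (0.729)²] = 0.19146 kg·m²; centre at d = 0.302 m, so I = I_cm + Md² gives I = 0.19146 + (0.954)(0.302)² = 0.27847 kg·m².
Total I = 0.17115 + 0.16239 + 0.1356 + 0.27847 = 0.74761 kg·m².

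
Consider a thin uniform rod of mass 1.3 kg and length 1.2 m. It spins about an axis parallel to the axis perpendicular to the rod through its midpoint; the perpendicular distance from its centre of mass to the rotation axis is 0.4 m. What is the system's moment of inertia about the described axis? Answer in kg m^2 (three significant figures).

0.364

I_cm = (1/12)ML² = (1/12)(1.3)(1.2)² = 0.156 kg m^2; centre at d = 0.4 m, so I = I_cm + Md² gives I = 0.156 + (1.3)(0.4)² = 0.364 kg m^2.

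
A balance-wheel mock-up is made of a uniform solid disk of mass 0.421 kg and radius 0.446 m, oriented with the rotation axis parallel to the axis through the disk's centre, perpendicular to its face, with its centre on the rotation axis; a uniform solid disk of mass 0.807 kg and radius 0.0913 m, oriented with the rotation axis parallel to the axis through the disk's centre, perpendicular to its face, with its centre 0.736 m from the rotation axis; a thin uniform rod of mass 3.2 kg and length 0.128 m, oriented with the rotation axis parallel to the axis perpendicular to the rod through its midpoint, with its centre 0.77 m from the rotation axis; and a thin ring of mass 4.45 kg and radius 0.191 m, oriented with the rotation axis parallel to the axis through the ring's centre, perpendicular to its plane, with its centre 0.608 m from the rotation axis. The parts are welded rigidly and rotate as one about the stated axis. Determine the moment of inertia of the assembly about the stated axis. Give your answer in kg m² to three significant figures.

4.19

Solid disk: I_cm = (1/2)MR² = (1/2)(0.421)(0.446)² = 0.041872 kg m²; axis through the centre, so I = 0.041872 kg m².
Solid disk: I_cm = (1/2)MR² = (1/2)(0.807)(0.0913)² = 0.0033635 kg m²; centre at d = 0.736 m, so I = I_cm + Md² gives I = 0.0033635 + (0.807)(0.736)² = 0.44051 kg m².
Thin rod: I_cm = (1/12)ML² = (1/12)(3.2)(0.128)² = 0.0043691 kg m²; centre at d = 0.77 m, so I = I_cm + Md² gives I = 0.0043691 + (3.2)(0.77)² = 1.9016 kg m².
Thin ring: I_cm = MR² = (4.45)(0.191)² = 0.16234 kg m²; centre at d = 0.608 m, so I = I_cm + Md² gives I = 0.16234 + (4.45)(0.608)² = 1.8073 kg m².
Total I = 0.041872 + 0.44051 + 1.9016 + 1.8073 = 4.1914 kg m².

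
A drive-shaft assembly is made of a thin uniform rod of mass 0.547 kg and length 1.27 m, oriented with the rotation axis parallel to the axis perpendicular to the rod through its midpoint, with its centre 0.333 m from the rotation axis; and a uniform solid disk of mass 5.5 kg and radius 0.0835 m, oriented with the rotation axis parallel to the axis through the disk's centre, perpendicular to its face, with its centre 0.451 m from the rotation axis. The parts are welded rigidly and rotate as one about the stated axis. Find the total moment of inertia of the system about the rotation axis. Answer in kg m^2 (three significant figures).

Thin rod: I_cm = (1/12)ML² = (1/12)(0.547)(1.27)² = 0.073521 kg m^2; centre at d = 0.333 m, so I = I_cm + Md² gives I = 0.073521 + (0.547)(0.333)² = 0.13418 kg m^2.
Solid disk: I_cm = (1/2)MR² = (1/2)(5.5)(0.0835)² = 0.019174 kg m^2; centre at d = 0.451 m, so I = I_cm + Md² gives I = 0.019174 + (5.5)(0.451)² = 1.1379 kg m^2.
Total I = 0.13418 + 1.1379 = 1.2721 kg m^2.

1.27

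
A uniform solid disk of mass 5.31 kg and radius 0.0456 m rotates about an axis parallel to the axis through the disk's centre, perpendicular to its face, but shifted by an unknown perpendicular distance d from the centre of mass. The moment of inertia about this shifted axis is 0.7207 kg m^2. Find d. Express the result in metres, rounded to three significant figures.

About the centre-of-mass axis, I_cm = (1/2)MR² = (1/2)(5.31)(0.0456)² = 0.0055207 kg m^2.
Parallel axis theorem: I = I_cm + Md², so Md² = 0.7207 − 0.0055207 = 0.71518 kg m^2.
d = √(0.71518 / 5.31) = 0.367 m.

0.367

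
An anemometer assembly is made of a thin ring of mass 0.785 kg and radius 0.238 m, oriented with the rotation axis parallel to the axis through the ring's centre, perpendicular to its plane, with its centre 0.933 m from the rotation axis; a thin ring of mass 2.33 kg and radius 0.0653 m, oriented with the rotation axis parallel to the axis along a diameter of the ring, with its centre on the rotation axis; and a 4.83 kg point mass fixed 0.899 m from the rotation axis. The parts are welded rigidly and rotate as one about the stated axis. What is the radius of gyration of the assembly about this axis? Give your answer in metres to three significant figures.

0.764

Thin ring: I_cm = MR² = (0.785)(0.238)² = 0.044466 kg m²; centre at d = 0.933 m, so I = I_cm + Md² gives I = 0.044466 + (0.785)(0.933)² = 0.7278 kg m².
Thin ring: I_cm = (1/2)MR² = (1/2)(2.33)(0.0653)² = 0.0049677 kg m²; axis through the centre, so I = 0.0049677 kg m².
Point mass: I_cm = 0; centre at d = 0.899 m, so I = I_cm + Md² gives I = 0 + (4.83)(0.899)² = 3.9036 kg m².
Total I = 4.6364 kg m²; total mass M = 7.945 kg.
k = √(I/M) = √(4.6364/7.945) = 0.76391 m.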